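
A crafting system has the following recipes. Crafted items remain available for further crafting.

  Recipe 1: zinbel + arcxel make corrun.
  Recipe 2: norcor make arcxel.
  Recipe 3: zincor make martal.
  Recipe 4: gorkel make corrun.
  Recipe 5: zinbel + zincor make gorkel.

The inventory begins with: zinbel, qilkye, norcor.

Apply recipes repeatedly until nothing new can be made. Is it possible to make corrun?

norcor → arcxel (Recipe 2).
Using Recipe 1, zinbel and arcxel make corrun.

Yes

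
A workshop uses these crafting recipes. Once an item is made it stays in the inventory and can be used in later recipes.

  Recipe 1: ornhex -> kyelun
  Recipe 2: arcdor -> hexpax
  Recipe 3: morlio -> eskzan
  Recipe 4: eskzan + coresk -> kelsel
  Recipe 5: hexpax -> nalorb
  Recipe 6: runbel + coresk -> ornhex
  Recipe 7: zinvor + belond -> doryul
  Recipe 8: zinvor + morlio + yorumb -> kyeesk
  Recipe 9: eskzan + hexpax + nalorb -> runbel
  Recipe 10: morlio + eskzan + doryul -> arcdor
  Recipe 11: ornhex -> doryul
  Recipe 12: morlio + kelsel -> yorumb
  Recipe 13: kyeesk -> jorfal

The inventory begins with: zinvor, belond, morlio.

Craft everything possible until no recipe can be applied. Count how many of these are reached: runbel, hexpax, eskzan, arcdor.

Using Recipe 7, zinvor and belond make doryul.
Using Recipe 3, morlio makes eskzan.
morlio + eskzan + doryul -> arcdor (Recipe 10).
arcdor -> hexpax (Recipe 2).
Using Recipe 5, hexpax makes nalorb.
Using Recipe 9, eskzan, hexpax, and nalorb make runbel.
runbel: reached.
hexpax: reached.
eskzan: reached.
arcdor: reached.
All 4 are reached.

4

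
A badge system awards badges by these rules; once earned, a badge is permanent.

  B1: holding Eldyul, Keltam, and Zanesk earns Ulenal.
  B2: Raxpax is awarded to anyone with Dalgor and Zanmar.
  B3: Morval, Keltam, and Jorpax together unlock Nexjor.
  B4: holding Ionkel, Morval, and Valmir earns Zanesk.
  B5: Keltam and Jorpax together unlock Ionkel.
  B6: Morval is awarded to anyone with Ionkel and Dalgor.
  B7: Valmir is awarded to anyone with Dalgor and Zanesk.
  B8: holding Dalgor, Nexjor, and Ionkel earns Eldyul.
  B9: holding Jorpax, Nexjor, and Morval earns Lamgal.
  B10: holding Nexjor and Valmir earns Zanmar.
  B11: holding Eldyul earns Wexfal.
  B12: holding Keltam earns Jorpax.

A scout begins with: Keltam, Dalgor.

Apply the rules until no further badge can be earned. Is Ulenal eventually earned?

No

Ulenal would need Eldyul, Keltam, and Zanesk (B1), but Zanesk is never earned.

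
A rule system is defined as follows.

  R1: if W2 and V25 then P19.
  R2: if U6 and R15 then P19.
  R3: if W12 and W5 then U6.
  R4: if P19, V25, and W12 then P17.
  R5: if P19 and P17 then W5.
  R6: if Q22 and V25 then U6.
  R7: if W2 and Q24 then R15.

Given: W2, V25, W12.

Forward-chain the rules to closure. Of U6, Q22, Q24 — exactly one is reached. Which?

From W2 and V25, R1 gives P19.
P19, V25, and W12 hold, so P17 follows (R4).
From P19 and P17, R5 gives W5.
From W12 and W5, R3 gives U6.
No rule produces Q24, and it is not given. No rule produces Q22, and it is not given.

U6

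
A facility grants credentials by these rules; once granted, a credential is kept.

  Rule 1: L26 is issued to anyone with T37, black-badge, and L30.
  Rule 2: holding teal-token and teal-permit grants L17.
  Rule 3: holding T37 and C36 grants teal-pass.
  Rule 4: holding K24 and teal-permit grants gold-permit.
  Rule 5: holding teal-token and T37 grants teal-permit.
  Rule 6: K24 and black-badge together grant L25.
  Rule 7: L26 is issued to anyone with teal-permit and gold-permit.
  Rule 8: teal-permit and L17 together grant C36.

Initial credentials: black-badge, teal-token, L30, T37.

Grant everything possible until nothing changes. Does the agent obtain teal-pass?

Holding teal-token and T37 grants teal-permit (Rule 5).
Holding teal-token and teal-permit grants L17 (Rule 2).
Holding teal-permit and L17 grants C36 (Rule 8).
Holding T37 and C36 grants teal-pass (Rule 3).

Yes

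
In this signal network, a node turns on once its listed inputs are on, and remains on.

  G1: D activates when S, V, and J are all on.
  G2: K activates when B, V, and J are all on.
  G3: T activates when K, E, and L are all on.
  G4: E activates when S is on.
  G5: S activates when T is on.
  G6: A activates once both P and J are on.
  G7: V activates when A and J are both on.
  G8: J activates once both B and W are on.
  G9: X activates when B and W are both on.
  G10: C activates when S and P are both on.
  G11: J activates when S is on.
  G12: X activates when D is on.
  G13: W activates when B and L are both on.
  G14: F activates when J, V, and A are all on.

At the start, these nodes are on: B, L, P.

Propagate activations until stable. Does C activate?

C would need S and P (G10), but S never turns on.

No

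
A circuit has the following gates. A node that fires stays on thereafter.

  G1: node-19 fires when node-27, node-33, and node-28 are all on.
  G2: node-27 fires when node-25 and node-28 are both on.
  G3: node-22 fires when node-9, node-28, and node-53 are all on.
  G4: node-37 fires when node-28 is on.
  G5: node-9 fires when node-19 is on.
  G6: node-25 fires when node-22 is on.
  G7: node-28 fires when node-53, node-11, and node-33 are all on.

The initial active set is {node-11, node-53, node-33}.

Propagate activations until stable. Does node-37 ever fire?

node-53, node-11, and node-33 are on, so node-28 fires (G7).
G4: node-28 on → node-37 on.

Yes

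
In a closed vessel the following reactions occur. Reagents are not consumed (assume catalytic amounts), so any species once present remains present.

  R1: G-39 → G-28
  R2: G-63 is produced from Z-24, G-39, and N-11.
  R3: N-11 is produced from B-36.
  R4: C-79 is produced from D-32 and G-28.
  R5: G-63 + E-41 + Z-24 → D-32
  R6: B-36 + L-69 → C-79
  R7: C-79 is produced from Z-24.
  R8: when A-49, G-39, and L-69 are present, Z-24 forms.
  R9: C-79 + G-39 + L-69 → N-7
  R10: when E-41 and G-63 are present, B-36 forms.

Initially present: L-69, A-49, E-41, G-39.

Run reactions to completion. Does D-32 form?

D-32 would need G-63, E-41, and Z-24 (R5), but G-63 never forms.

No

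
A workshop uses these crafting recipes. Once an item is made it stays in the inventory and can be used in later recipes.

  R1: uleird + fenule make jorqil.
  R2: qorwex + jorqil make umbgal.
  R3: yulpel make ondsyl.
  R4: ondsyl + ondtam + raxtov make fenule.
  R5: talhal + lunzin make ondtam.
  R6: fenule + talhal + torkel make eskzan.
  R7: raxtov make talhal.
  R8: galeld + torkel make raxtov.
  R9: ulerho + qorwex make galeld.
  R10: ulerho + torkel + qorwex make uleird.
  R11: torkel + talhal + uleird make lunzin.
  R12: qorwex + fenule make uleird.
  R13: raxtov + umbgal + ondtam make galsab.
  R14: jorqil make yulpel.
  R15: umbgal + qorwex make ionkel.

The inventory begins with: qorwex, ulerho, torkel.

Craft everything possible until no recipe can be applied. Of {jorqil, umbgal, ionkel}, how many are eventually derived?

jorqil would need uleird and fenule (R1), but fenule is never obtained.
umbgal would need qorwex and jorqil (R2), but jorqil is never obtained.
ionkel would need umbgal and qorwex (R15), but umbgal is never obtained.
None of the 3 are reached.

0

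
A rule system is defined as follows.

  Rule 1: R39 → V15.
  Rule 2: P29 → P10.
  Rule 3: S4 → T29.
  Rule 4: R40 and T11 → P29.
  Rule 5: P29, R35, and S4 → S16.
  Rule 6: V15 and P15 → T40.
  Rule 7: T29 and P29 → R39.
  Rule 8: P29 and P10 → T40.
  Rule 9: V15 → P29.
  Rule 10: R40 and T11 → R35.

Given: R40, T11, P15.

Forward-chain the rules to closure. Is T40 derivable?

From R40 and T11, Rule 4 gives P29.
P29 holds, so P10 follows (Rule 2).
P29 and P10 hold, so T40 follows (Rule 8).

Yes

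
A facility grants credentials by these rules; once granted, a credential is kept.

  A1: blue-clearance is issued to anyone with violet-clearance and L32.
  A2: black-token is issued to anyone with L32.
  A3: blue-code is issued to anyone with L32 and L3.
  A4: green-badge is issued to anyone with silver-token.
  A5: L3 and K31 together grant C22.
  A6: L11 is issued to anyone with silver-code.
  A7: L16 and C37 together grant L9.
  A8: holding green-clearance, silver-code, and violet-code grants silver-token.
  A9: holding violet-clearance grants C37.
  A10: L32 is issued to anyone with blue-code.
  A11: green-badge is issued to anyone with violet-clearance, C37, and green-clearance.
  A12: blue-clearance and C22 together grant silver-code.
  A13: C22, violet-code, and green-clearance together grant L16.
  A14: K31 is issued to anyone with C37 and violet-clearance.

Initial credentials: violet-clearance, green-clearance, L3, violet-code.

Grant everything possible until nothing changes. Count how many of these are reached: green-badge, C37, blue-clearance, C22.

3

Holding violet-clearance grants C37 (A9).
Holding violet-clearance, C37, and green-clearance grants green-badge (A11).
Holding C37 and violet-clearance grants K31 (A14).
Holding L3 and K31 grants C22 (A5).
green-badge: reached.
C37: reached.
blue-clearance would need violet-clearance and L32 (A1), but L32 is never granted.
C22: reached.
Reached: green-badge, C37, and C22 — 3 of the 4.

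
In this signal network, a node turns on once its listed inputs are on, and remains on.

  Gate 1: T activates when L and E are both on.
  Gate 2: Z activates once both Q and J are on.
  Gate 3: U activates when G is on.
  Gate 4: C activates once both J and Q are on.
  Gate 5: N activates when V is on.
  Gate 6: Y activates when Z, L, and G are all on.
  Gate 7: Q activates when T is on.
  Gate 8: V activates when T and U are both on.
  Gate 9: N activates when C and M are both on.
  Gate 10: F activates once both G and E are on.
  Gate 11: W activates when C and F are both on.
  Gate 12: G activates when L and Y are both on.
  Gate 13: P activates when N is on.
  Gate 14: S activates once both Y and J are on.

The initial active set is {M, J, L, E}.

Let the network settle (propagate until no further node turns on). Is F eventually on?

F would need G and E (Gate 10), but G never turns on.

No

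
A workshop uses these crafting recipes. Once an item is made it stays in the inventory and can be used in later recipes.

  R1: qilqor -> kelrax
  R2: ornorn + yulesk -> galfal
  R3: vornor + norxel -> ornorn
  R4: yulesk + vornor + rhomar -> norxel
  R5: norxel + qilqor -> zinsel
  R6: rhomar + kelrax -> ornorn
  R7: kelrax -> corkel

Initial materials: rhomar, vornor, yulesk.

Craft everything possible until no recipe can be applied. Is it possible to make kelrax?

No

kelrax would need qilqor (R1), but qilqor is never obtained.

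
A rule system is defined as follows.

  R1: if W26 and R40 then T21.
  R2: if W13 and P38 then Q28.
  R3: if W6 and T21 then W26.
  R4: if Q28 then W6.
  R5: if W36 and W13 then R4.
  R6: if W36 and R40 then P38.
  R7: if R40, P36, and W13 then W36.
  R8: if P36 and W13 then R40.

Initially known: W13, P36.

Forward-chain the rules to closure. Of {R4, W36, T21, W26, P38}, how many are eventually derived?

3

From P36 and W13, R8 gives R40.
R40, P36, and W13 hold, so W36 follows (R7).
W36 and R40 hold, so P38 follows (R6).
From W36 and W13, R5 gives R4.
R4: reached.
W36: reached.
T21 would need W26 and R40 (R1), but W26 is never established.
W26 would need W6 and T21 (R3), but T21 is never established.
P38: reached.
Reached: R4, W36, and P38 — 3 of the 5.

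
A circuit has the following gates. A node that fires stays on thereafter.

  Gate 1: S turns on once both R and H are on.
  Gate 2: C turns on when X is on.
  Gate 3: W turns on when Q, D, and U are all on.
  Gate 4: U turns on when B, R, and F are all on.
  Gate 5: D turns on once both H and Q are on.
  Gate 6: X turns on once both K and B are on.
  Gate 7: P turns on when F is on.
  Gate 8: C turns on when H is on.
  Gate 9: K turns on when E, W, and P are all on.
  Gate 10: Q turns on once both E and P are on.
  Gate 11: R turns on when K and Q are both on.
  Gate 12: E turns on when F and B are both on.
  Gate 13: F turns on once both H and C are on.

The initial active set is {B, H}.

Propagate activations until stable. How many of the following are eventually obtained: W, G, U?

0

W would need Q, D, and U (Gate 3), but U never turns on.
No rule produces G, and it is not given.
U would need B, R, and F (Gate 4), but R never turns on.
None of the 3 are reached.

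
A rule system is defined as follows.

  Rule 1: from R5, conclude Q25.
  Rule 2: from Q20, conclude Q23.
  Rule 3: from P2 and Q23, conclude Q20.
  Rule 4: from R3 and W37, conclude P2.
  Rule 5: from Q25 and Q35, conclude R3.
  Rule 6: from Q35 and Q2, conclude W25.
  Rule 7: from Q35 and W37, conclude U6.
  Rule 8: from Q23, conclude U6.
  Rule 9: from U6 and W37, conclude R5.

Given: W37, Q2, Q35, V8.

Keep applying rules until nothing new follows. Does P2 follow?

Yes

Q35 and W37 hold, so U6 follows (Rule 7).
From U6 and W37, Rule 9 gives R5.
From R5, Rule 1 gives Q25.
Q25 and Q35 hold, so R3 follows (Rule 5).
R3 and W37 hold, so P2 follows (Rule 4).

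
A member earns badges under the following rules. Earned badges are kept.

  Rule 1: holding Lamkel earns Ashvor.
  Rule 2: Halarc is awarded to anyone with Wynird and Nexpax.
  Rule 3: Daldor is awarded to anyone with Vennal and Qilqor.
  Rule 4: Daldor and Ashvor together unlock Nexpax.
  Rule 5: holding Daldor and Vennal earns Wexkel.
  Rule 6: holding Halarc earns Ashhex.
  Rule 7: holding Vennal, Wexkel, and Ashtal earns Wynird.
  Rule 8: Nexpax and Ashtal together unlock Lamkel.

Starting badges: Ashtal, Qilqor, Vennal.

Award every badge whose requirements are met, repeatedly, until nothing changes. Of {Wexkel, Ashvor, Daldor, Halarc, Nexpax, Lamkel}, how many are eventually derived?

2

With Vennal and Qilqor, Daldor is earned (Rule 3).
With Daldor and Vennal, Wexkel is earned (Rule 5).
Wexkel: reached.
Ashvor would need Lamkel (Rule 1), but Lamkel is never earned.
Daldor: reached.
Halarc would need Wynird and Nexpax (Rule 2), but Nexpax is never earned.
Nexpax would need Daldor and Ashvor (Rule 4), but Ashvor is never earned.
Lamkel would need Nexpax and Ashtal (Rule 8), but Nexpax is never earned.
Reached: Wexkel and Daldor — 2 of the 6.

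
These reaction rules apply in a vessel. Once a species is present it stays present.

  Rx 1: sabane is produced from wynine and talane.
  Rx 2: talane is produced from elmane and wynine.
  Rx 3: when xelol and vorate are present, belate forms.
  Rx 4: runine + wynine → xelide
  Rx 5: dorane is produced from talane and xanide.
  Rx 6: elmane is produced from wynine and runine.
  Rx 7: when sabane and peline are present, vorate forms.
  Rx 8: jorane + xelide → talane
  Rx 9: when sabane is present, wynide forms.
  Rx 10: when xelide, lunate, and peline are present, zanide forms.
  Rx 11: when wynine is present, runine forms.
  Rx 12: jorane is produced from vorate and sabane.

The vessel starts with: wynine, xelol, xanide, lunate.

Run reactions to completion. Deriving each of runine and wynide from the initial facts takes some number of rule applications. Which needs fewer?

runine

runine: wynine present → runine forms (Rx 11). [1 rule application]
wynide: wynine present → runine forms (Rx 11). wynine and runine present → elmane forms (Rx 6). elmane and wynine present → talane forms (Rx 2). wynine and talane present → sabane forms (Rx 1). sabane present → wynide forms (Rx 9). [5 rule applications]
runine needs fewer.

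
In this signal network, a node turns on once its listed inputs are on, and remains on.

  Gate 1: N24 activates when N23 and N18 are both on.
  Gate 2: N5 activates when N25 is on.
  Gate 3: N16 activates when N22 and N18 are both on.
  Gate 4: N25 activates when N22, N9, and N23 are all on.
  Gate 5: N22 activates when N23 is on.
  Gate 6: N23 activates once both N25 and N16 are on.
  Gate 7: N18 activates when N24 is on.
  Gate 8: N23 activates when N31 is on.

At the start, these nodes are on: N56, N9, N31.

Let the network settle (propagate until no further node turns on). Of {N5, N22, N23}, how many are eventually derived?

3

N31 is on, so N23 activates (Gate 8).
Gate 5: N23 on → N22 on.
N22, N9, and N23 are on, so N25 activates (Gate 4).
Gate 2: N25 on → N5 on.
N5: reached.
N22: reached.
N23: reached.
All 3 are reached.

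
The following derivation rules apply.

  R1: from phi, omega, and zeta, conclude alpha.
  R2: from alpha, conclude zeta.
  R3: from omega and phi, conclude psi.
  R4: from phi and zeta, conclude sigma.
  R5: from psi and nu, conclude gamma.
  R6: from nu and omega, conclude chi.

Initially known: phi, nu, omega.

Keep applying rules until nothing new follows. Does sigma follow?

sigma would need phi and zeta (R4), but zeta is never established.

No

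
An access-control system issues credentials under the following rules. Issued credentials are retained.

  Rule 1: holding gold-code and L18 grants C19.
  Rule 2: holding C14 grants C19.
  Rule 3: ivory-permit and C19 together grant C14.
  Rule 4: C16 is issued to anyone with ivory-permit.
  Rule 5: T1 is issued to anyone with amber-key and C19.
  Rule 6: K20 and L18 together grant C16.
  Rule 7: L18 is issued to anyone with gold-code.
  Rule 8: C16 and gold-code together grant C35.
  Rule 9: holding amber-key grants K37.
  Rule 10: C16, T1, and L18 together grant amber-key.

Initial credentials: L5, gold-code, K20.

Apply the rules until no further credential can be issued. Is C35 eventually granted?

Yes

Holding gold-code grants L18 (Rule 7).
Holding K20 and L18 grants C16 (Rule 6).
Holding C16 and gold-code grants C35 (Rule 8).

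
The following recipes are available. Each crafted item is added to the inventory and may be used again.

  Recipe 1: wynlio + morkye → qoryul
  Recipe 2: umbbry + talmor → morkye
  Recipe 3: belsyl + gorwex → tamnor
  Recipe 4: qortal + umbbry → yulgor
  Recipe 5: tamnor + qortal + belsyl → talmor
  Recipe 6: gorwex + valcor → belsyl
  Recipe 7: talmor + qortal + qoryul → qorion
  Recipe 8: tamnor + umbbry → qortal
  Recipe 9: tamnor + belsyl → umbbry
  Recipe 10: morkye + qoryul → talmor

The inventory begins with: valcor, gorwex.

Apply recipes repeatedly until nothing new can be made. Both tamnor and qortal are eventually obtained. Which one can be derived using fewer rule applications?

tamnor

tamnor: Using Recipe 6, gorwex and valcor make belsyl. belsyl + gorwex → tamnor (Recipe 3). [2 rule applications]
qortal: gorwex + valcor → belsyl (Recipe 6). belsyl + gorwex → tamnor (Recipe 3). Using Recipe 9, tamnor and belsyl make umbbry. Using Recipe 8, tamnor and umbbry make qortal. [4 rule applications]
tamnor needs fewer.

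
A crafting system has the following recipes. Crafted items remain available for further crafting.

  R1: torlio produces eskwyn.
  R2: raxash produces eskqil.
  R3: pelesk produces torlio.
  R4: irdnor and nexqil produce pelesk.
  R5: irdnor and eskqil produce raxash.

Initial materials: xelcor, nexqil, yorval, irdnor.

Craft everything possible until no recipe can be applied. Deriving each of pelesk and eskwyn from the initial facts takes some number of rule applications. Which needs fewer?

pelesk

pelesk: Using R4, irdnor and nexqil make pelesk. [1 rule application]
eskwyn: Using R4, irdnor and nexqil make pelesk. pelesk → torlio (R3). Using R1, torlio makes eskwyn. [3 rule applications]
pelesk needs fewer.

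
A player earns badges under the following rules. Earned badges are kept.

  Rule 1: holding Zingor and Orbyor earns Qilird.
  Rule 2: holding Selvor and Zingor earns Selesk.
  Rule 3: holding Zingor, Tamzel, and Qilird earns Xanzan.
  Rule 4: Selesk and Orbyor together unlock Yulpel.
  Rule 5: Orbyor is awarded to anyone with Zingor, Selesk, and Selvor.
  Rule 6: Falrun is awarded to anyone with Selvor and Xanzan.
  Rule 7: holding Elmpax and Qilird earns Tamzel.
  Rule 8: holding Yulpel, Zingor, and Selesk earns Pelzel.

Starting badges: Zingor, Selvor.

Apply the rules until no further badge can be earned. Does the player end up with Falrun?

No

Falrun would need Selvor and Xanzan (Rule 6), but Xanzan is never earned.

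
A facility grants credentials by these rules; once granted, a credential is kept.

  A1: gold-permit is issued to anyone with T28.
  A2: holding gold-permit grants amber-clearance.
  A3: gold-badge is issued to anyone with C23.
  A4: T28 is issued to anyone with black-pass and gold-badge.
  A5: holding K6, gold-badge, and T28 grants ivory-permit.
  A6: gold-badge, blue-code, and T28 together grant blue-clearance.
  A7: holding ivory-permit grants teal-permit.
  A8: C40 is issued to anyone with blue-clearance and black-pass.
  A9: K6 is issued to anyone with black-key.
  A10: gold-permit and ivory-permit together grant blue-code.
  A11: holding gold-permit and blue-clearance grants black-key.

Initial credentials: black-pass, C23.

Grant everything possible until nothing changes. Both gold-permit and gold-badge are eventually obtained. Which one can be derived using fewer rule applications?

gold-badge: Holding C23 grants gold-badge (A3). [1 rule application]
gold-permit: Holding C23 grants gold-badge (A3). Holding black-pass and gold-badge grants T28 (A4). Holding T28 grants gold-permit (A1). [3 rule applications]
gold-badge needs fewer.

gold-badge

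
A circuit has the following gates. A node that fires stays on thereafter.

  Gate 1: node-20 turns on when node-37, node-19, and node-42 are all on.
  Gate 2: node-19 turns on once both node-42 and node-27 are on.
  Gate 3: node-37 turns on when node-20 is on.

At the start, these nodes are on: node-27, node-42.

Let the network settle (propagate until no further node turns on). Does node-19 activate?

Yes

node-42 and node-27 are on, so node-19 turns on (Gate 2).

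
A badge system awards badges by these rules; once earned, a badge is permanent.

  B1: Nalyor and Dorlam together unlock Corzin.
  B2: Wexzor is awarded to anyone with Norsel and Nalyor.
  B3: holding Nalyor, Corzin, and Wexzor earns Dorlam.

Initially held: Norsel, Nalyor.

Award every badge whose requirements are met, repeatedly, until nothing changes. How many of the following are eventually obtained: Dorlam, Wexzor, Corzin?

1

With Norsel and Nalyor, Wexzor is earned (B2).
Dorlam would need Nalyor, Corzin, and Wexzor (B3), but Corzin is never earned.
Wexzor: reached.
Corzin would need Nalyor and Dorlam (B1), but Dorlam is never earned.
Reached: Wexzor — 1 of the 3.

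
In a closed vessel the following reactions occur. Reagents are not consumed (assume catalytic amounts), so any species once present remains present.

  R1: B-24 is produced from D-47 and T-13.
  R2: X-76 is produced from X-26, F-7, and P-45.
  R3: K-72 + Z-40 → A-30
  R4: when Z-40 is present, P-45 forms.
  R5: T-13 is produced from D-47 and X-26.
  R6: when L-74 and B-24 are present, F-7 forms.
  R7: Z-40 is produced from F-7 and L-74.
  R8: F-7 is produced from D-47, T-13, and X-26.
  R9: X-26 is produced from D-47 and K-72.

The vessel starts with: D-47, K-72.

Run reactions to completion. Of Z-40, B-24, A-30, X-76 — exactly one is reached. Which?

B-24

D-47 and K-72 present → X-26 forms (R9).
D-47 and X-26 present → T-13 forms (R5).
D-47 and T-13 present → B-24 forms (R1).
X-76 would need X-26, F-7, and P-45 (R2), but P-45 never forms. Z-40 would need F-7 and L-74 (R7), but L-74 never forms. A-30 would need K-72 and Z-40 (R3), but Z-40 never forms.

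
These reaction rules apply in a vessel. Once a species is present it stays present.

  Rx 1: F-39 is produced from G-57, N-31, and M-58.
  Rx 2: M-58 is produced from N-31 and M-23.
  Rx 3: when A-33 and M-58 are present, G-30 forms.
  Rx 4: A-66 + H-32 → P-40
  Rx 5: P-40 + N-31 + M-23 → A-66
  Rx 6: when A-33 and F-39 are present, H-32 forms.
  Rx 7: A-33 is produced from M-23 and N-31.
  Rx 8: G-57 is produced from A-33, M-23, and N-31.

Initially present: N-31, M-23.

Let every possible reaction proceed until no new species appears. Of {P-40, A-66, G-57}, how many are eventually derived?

1

M-23 and N-31 present → A-33 forms (Rx 7).
A-33, M-23, and N-31 present → G-57 forms (Rx 8).
P-40 would need A-66 and H-32 (Rx 4), but A-66 never forms.
A-66 would need P-40, N-31, and M-23 (Rx 5), but P-40 never forms.
G-57: reached.
Reached: G-57 — 1 of the 3.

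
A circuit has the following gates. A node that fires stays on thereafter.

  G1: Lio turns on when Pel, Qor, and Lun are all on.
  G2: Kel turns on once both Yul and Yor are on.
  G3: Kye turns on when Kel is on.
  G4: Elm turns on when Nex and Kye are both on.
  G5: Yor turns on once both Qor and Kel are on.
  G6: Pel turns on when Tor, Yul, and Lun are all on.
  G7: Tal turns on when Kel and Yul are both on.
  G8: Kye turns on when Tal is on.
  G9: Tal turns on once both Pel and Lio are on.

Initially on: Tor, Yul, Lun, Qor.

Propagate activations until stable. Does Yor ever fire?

Yor would need Qor and Kel (G5), but Kel never turns on.

No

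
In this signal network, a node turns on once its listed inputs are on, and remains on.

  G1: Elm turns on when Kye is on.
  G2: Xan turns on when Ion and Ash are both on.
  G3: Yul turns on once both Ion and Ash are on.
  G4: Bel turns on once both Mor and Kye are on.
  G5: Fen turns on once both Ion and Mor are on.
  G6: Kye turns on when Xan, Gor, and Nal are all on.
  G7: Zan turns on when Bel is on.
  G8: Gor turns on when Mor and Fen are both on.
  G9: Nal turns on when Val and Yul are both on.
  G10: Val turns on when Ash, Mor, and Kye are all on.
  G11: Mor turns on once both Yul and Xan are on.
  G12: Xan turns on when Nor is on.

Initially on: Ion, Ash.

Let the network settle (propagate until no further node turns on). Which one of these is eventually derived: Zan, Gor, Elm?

Gor

Ion and Ash are on, so Yul turns on (G3).
Ion and Ash are on, so Xan turns on (G2).
G11: Yul and Xan on → Mor on.
Ion and Mor are on, so Fen turns on (G5).
Mor and Fen are on, so Gor turns on (G8).
Zan would need Bel (G7), but Bel never turns on. Elm would need Kye (G1), but Kye never turns on.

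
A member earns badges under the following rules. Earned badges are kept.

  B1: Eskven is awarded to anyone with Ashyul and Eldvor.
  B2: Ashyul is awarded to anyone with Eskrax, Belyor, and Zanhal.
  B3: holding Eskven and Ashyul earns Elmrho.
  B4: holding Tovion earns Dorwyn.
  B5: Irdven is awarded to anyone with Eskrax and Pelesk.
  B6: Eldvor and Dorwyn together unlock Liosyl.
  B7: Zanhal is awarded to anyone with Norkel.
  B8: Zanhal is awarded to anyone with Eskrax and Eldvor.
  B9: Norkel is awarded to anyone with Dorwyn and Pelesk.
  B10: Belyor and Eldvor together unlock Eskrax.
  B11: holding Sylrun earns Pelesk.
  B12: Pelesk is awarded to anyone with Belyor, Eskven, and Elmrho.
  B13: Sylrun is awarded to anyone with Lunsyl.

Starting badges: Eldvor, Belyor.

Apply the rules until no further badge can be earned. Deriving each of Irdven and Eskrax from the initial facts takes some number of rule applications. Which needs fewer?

Eskrax: With Belyor and Eldvor, Eskrax is earned (B10). [1 rule application]
Irdven: With Belyor and Eldvor, Eskrax is earned (B10). With Eskrax and Eldvor, Zanhal is earned (B8). With Eskrax, Belyor, and Zanhal, Ashyul is earned (B2). With Ashyul and Eldvor, Eskven is earned (B1). With Eskven and Ashyul, Elmrho is earned (B3). With Belyor, Eskven, and Elmrho, Pelesk is earned (B12). With Eskrax and Pelesk, Irdven is earned (B5). [7 rule applications]
Eskrax needs fewer.

Eskrax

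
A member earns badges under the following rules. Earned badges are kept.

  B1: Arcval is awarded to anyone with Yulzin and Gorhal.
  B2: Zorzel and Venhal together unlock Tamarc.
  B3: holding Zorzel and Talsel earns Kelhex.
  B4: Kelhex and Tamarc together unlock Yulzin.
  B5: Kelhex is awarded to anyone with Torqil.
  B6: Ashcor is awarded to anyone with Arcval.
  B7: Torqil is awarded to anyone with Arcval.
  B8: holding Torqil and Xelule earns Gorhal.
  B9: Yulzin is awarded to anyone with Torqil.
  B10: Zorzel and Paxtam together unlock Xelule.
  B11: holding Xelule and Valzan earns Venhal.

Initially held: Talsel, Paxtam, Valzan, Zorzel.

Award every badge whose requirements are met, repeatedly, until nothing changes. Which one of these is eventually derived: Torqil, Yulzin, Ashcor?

Yulzin

With Zorzel and Talsel, Kelhex is earned (B3).
With Zorzel and Paxtam, Xelule is earned (B10).
With Xelule and Valzan, Venhal is earned (B11).
With Zorzel and Venhal, Tamarc is earned (B2).
With Kelhex and Tamarc, Yulzin is earned (B4).
Torqil would need Arcval (B7), but Arcval is never earned. Ashcor would need Arcval (B6), but Arcval is never earned.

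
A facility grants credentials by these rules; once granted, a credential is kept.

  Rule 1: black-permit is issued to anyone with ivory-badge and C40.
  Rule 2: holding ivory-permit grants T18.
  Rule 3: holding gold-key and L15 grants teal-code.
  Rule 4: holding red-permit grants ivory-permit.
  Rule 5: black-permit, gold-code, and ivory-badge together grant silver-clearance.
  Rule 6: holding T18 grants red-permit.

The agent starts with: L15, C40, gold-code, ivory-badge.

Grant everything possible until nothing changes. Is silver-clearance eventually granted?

Holding ivory-badge and C40 grants black-permit (Rule 1).
Holding black-permit, gold-code, and ivory-badge grants silver-clearance (Rule 5).

Yes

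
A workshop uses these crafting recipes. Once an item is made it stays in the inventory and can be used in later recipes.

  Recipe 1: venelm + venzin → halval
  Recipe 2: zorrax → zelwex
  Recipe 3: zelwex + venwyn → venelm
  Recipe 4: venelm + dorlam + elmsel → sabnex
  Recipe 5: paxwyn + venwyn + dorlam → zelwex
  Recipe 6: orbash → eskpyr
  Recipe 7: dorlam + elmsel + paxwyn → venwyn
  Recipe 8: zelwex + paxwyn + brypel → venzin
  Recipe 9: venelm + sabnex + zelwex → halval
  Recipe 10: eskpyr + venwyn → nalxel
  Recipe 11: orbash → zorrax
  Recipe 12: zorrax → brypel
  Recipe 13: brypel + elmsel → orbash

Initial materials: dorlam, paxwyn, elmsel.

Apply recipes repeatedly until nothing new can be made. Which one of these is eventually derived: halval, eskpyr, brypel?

dorlam + elmsel + paxwyn → venwyn (Recipe 7).
paxwyn + venwyn + dorlam → zelwex (Recipe 5).
zelwex + venwyn → venelm (Recipe 3).
Using Recipe 4, venelm, dorlam, and elmsel make sabnex.
venelm + sabnex + zelwex → halval (Recipe 9).
brypel would need zorrax (Recipe 12), but zorrax is never obtained. eskpyr would need orbash (Recipe 6), but orbash is never obtained.

halval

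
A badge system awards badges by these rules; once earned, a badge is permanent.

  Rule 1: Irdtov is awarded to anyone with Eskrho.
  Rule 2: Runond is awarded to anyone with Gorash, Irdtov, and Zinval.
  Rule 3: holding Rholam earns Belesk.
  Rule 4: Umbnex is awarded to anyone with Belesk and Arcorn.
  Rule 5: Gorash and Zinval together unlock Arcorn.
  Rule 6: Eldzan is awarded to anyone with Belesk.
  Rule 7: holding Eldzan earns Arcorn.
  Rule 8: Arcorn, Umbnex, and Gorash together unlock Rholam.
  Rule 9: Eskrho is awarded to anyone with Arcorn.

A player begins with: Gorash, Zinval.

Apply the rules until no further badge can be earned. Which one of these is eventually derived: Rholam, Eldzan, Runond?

With Gorash and Zinval, Arcorn is earned (Rule 5).
With Arcorn, Eskrho is earned (Rule 9).
With Eskrho, Irdtov is earned (Rule 1).
With Gorash, Irdtov, and Zinval, Runond is earned (Rule 2).
Rholam would need Arcorn, Umbnex, and Gorash (Rule 8), but Umbnex is never earned. Eldzan would need Belesk (Rule 6), but Belesk is never earned.

Runond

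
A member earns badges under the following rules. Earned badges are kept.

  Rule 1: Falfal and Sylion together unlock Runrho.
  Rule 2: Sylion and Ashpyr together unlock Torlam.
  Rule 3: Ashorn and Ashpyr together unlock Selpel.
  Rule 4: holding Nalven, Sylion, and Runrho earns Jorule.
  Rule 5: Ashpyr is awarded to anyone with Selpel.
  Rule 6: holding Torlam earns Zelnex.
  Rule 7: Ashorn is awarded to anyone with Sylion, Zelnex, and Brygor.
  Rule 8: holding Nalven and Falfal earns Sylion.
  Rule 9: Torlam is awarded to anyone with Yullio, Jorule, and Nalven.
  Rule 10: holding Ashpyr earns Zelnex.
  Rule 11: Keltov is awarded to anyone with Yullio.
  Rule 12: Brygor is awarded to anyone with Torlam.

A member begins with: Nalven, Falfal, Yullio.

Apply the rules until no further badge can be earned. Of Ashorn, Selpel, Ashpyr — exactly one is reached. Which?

Ashorn

With Nalven and Falfal, Sylion is earned (Rule 8).
With Falfal and Sylion, Runrho is earned (Rule 1).
With Nalven, Sylion, and Runrho, Jorule is earned (Rule 4).
With Yullio, Jorule, and Nalven, Torlam is earned (Rule 9).
With Torlam, Zelnex is earned (Rule 6).
With Torlam, Brygor is earned (Rule 12).
With Sylion, Zelnex, and Brygor, Ashorn is earned (Rule 7).
Ashpyr would need Selpel (Rule 5), but Selpel is never earned. Selpel would need Ashorn and Ashpyr (Rule 3), but Ashpyr is never earned.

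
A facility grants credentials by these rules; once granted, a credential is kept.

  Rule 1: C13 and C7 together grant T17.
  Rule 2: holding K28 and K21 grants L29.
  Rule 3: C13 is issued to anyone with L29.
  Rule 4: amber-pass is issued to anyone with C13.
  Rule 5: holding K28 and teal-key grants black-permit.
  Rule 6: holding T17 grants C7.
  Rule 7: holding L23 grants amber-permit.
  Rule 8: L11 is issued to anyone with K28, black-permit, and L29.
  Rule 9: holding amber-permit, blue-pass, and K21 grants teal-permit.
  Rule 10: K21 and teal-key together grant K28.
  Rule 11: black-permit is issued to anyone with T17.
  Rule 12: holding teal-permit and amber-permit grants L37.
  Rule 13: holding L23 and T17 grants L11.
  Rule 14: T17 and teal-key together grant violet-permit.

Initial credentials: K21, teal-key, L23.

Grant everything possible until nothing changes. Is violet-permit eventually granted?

violet-permit would need T17 and teal-key (Rule 14), but T17 is never granted.

No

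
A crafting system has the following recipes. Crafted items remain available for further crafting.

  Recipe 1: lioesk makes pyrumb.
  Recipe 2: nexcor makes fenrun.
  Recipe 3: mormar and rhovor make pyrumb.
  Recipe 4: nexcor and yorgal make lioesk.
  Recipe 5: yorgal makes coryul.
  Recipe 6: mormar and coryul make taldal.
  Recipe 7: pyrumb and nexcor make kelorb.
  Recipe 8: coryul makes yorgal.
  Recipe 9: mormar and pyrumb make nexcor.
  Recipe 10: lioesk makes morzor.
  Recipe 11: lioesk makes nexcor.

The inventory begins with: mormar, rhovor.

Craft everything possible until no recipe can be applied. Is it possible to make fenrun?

mormar and rhovor → pyrumb (Recipe 3).
mormar and pyrumb → nexcor (Recipe 9).
Using Recipe 2, nexcor makes fenrun.

Yes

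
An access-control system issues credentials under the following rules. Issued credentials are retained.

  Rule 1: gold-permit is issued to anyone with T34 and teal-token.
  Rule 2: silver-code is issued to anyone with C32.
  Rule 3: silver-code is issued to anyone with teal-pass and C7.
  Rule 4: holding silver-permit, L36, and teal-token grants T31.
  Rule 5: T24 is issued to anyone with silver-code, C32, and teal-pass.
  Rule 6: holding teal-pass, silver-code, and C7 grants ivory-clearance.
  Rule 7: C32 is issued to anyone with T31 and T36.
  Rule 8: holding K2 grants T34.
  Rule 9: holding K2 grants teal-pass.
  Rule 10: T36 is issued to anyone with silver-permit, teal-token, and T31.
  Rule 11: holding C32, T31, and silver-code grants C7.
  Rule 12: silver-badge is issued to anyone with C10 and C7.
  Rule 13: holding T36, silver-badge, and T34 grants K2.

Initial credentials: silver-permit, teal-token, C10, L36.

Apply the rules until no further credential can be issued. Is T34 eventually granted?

No

T34 would need K2 (Rule 8), but K2 is never granted.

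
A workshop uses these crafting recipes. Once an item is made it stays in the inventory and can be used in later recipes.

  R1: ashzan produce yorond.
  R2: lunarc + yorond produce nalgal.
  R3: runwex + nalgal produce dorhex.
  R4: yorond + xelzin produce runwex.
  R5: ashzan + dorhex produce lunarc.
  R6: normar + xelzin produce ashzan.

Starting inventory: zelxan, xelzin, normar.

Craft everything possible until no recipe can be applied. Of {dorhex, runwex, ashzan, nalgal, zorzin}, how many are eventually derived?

normar + xelzin → ashzan (R6).
Using R1, ashzan makes yorond.
yorond + xelzin → runwex (R4).
dorhex would need runwex and nalgal (R3), but nalgal is never obtained.
runwex: reached.
ashzan: reached.
nalgal would need lunarc and yorond (R2), but lunarc is never obtained.
No rule produces zorzin, and it is not given.
Reached: runwex and ashzan — 2 of the 5.

2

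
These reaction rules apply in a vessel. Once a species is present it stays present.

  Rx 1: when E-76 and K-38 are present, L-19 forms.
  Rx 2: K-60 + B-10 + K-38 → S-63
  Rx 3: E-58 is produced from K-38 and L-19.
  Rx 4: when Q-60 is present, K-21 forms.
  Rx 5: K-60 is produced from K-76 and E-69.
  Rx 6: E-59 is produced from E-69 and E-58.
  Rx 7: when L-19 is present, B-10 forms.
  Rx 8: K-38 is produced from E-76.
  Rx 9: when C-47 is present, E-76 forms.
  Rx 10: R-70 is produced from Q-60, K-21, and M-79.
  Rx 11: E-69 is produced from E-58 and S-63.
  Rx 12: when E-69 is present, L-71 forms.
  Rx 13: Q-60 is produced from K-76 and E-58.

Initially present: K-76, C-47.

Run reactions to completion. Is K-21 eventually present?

Yes

C-47 present → E-76 forms (Rx 9).
E-76 present → K-38 forms (Rx 8).
E-76 and K-38 present → L-19 forms (Rx 1).
K-38 and L-19 present → E-58 forms (Rx 3).
K-76 and E-58 present → Q-60 forms (Rx 13).
Q-60 present → K-21 forms (Rx 4).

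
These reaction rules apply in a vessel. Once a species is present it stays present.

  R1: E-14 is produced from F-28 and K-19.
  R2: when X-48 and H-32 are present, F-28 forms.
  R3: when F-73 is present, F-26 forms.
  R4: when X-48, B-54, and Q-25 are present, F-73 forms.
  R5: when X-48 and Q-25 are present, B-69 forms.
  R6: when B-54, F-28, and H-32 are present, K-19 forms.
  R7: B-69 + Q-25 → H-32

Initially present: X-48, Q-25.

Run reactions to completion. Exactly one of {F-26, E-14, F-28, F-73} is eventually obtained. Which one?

F-28

X-48 and Q-25 present → B-69 forms (R5).
B-69 and Q-25 present → H-32 forms (R7).
X-48 and H-32 present → F-28 forms (R2).
E-14 would need F-28 and K-19 (R1), but K-19 never forms. F-26 would need F-73 (R3), but F-73 never forms. F-73 would need X-48, B-54, and Q-25 (R4), but B-54 never forms.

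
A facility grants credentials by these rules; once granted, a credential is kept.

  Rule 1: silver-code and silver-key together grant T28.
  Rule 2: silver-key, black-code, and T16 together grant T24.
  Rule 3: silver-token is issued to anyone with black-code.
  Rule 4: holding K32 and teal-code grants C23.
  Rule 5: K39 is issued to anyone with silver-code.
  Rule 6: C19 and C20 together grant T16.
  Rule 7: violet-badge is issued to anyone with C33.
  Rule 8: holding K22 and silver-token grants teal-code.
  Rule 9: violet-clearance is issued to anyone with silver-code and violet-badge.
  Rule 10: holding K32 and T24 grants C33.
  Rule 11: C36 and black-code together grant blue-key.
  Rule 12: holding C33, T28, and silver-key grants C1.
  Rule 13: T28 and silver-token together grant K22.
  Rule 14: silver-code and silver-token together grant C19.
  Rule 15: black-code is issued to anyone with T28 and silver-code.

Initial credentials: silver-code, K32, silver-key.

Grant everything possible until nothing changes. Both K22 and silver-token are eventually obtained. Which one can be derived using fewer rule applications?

silver-token

silver-token: Holding silver-code and silver-key grants T28 (Rule 1). Holding T28 and silver-code grants black-code (Rule 15). Holding black-code grants silver-token (Rule 3). [3 rule applications]
K22: Holding silver-code and silver-key grants T28 (Rule 1). Holding T28 and silver-code grants black-code (Rule 15). Holding black-code grants silver-token (Rule 3). Holding T28 and silver-token grants K22 (Rule 13). [4 rule applications]
silver-token needs fewer.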